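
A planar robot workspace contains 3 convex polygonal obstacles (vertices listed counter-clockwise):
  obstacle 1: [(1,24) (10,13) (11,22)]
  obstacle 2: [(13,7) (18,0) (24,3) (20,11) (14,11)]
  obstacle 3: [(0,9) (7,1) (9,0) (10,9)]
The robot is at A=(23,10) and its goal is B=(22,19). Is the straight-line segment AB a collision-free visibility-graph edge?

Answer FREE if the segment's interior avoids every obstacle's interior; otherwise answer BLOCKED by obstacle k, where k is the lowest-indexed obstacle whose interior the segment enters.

Obstacle 1 [(1,24) (10,13) (11,22)]:
  edge (1,24)–(10,13): clear
  edge (10,13)–(11,22): clear
  edge (11,22)–(1,24): clear
  midpoint (45/2,29/2) outside
  → clear
Obstacle 2 [(13,7) (18,0) (24,3) (20,11) (14,11)]:
  edge (13,7)–(18,0): clear
  edge (18,0)–(24,3): clear
  edge (24,3)–(20,11): clear
  edge (20,11)–(14,11): clear
  edge (14,11)–(13,7): clear
  midpoint (45/2,29/2) outside
  → clear
Obstacle 3 [(0,9) (7,1) (9,0) (10,9)]:
  edge (0,9)–(7,1): clear
  edge (7,1)–(9,0): clear
  edge (9,0)–(10,9): clear
  edge (10,9)–(0,9): clear
  midpoint (45/2,29/2) outside
  → clear

FREE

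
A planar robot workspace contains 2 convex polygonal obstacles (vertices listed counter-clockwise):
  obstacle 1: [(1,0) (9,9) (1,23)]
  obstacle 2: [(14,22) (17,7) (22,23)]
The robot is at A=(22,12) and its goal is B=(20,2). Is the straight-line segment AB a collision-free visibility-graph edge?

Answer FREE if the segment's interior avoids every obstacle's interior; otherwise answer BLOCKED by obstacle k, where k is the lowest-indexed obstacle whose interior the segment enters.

Obstacle 1 [(1,0) (9,9) (1,23)]:
  edge (1,0)–(9,9): clear
  edge (9,9)–(1,23): clear
  edge (1,23)–(1,0): clear
  midpoint (21,7) outside
  → clear
Obstacle 2 [(14,22) (17,7) (22,23)]:
  edge (14,22)–(17,7): clear
  edge (17,7)–(22,23): clear
  edge (22,23)–(14,22): clear
  midpoint (21,7) outside
  → clear

FREE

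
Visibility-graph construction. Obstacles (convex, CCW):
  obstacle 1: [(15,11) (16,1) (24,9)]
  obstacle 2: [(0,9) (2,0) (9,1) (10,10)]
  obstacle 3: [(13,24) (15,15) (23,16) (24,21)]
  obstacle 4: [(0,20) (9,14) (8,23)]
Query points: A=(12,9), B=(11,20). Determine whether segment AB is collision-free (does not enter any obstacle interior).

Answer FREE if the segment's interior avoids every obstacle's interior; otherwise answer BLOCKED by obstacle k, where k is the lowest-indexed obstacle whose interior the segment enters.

Obstacle 1 [(15,11) (16,1) (24,9)]:
  edge (15,11)–(16,1): clear
  edge (16,1)–(24,9): clear
  edge (24,9)–(15,11): clear
  midpoint (23/2,29/2) outside
  → clear
Obstacle 2 [(0,9) (2,0) (9,1) (10,10)]:
  edge (0,9)–(2,0): clear
  edge (2,0)–(9,1): clear
  edge (9,1)–(10,10): clear
  edge (10,10)–(0,9): clear
  midpoint (23/2,29/2) outside
  → clear
Obstacle 3 [(13,24) (15,15) (23,16) (24,21)]:
  edge (13,24)–(15,15): clear
  edge (15,15)–(23,16): clear
  edge (23,16)–(24,21): clear
  edge (24,21)–(13,24): clear
  midpoint (23/2,29/2) outside
  → clear
Obstacle 4 [(0,20) (9,14) (8,23)]:
  edge (0,20)–(9,14): clear
  edge (9,14)–(8,23): clear
  edge (8,23)–(0,20): clear
  midpoint (23/2,29/2) outside
  → clear

FREE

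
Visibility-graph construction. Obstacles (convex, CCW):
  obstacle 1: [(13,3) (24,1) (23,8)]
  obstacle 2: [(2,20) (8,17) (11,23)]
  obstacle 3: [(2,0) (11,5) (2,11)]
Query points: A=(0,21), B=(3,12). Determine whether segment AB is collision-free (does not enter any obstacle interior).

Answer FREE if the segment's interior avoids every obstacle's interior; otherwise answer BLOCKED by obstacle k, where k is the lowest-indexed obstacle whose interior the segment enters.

Obstacle 1 [(13,3) (24,1) (23,8)]:
  edge (13,3)–(24,1): clear
  edge (24,1)–(23,8): clear
  edge (23,8)–(13,3): clear
  midpoint (3/2,33/2) outside
  → clear
Obstacle 2 [(2,20) (8,17) (11,23)]:
  edge (2,20)–(8,17): clear
  edge (8,17)–(11,23): clear
  edge (11,23)–(2,20): clear
  midpoint (3/2,33/2) outside
  → clear
Obstacle 3 [(2,0) (11,5) (2,11)]:
  edge (2,0)–(11,5): clear
  edge (11,5)–(2,11): clear
  edge (2,11)–(2,0): clear
  midpoint (3/2,33/2) outside
  → clear

FREE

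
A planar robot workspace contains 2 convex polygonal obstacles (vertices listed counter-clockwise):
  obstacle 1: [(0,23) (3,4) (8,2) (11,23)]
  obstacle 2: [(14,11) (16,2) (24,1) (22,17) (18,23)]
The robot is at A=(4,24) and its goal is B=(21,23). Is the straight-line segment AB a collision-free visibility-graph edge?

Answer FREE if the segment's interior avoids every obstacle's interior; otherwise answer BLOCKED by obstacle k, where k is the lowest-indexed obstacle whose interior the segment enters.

Obstacle 1 [(0,23) (3,4) (8,2) (11,23)]:
  edge (0,23)–(3,4): clear
  edge (3,4)–(8,2): clear
  edge (8,2)–(11,23): clear
  edge (11,23)–(0,23): clear
  midpoint (25/2,47/2) outside
  → clear
Obstacle 2 [(14,11) (16,2) (24,1) (22,17) (18,23)]:
  edge (14,11)–(16,2): clear
  edge (16,2)–(24,1): clear
  edge (24,1)–(22,17): clear
  edge (22,17)–(18,23): clear
  edge (18,23)–(14,11): clear
  midpoint (25/2,47/2) outside
  → clear

FREE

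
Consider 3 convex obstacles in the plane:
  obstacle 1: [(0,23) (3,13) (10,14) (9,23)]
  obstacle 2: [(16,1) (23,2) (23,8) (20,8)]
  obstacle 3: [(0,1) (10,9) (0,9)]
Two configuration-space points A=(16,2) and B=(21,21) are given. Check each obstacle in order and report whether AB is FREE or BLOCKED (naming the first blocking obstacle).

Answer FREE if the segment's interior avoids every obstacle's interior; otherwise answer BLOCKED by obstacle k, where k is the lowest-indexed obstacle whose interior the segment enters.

FREE

Obstacle 1 [(0,23) (3,13) (10,14) (9,23)]:
  edge (0,23)–(3,13): clear
  edge (3,13)–(10,14): clear
  edge (10,14)–(9,23): clear
  edge (9,23)–(0,23): clear
  midpoint (37/2,23/2) outside
  → clear
Obstacle 2 [(16,1) (23,2) (23,8) (20,8)]:
  edge (16,1)–(23,2): clear
  edge (23,2)–(23,8): clear
  edge (23,8)–(20,8): clear
  edge (20,8)–(16,1): clear
  midpoint (37/2,23/2) outside
  → clear
Obstacle 3 [(0,1) (10,9) (0,9)]:
  edge (0,1)–(10,9): clear
  edge (10,9)–(0,9): clear
  edge (0,9)–(0,1): clear
  midpoint (37/2,23/2) outside
  → clear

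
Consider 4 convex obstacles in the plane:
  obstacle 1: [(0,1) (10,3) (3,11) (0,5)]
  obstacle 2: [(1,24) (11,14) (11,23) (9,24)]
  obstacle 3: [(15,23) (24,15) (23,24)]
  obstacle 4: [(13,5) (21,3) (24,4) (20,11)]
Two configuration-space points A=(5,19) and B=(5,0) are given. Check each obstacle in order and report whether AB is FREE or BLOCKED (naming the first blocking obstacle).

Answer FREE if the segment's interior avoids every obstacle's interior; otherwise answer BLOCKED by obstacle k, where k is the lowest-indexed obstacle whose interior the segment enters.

BLOCKED by obstacle 1

Obstacle 1 [(0,1) (10,3) (3,11) (0,5)]:
  edge (0,1)–(10,3): crosses AB
  edge (10,3)–(3,11): crosses AB
  edge (3,11)–(0,5): clear
  edge (0,5)–(0,1): clear
  → BLOCKED
Obstacle 2 [(1,24) (11,14) (11,23) (9,24)]:
  edge (1,24)–(11,14): clear
  edge (11,14)–(11,23): clear
  edge (11,23)–(9,24): clear
  edge (9,24)–(1,24): clear
  midpoint (5,19/2) outside
  → clear
Obstacle 3 [(15,23) (24,15) (23,24)]:
  edge (15,23)–(24,15): clear
  edge (24,15)–(23,24): clear
  edge (23,24)–(15,23): clear
  midpoint (5,19/2) outside
  → clear
Obstacle 4 [(13,5) (21,3) (24,4) (20,11)]:
  edge (13,5)–(21,3): clear
  edge (21,3)–(24,4): clear
  edge (24,4)–(20,11): clear
  edge (20,11)–(13,5): clear
  midpoint (5,19/2) outside
  → clear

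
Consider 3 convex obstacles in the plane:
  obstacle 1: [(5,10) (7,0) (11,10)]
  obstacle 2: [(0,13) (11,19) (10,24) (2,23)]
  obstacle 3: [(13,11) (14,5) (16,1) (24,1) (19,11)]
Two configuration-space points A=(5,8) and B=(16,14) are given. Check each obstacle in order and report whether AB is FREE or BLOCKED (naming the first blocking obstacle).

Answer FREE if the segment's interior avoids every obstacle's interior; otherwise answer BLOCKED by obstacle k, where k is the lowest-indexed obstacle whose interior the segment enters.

BLOCKED by obstacle 1

Obstacle 1 [(5,10) (7,0) (11,10)]:
  edge (5,10)–(7,0): crosses AB
  edge (7,0)–(11,10): clear
  edge (11,10)–(5,10): crosses AB
  → BLOCKED
Obstacle 2 [(0,13) (11,19) (10,24) (2,23)]:
  edge (0,13)–(11,19): clear
  edge (11,19)–(10,24): clear
  edge (10,24)–(2,23): clear
  edge (2,23)–(0,13): clear
  midpoint (21/2,11) outside
  → clear
Obstacle 3 [(13,11) (14,5) (16,1) (24,1) (19,11)]:
  edge (13,11)–(14,5): clear
  edge (14,5)–(16,1): clear
  edge (16,1)–(24,1): clear
  edge (24,1)–(19,11): clear
  edge (19,11)–(13,11): clear
  midpoint (21/2,11) outside
  → clear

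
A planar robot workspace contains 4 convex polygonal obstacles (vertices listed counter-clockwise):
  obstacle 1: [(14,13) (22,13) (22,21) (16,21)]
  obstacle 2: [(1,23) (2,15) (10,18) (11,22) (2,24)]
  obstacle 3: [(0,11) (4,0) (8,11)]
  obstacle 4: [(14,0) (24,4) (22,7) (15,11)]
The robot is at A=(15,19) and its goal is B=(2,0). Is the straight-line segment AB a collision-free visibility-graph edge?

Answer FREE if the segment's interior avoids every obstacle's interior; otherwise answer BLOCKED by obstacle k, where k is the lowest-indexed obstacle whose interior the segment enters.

BLOCKED by obstacle 3

Obstacle 1 [(14,13) (22,13) (22,21) (16,21)]:
  edge (14,13)–(22,13): clear
  edge (22,13)–(22,21): clear
  edge (22,21)–(16,21): clear
  edge (16,21)–(14,13): clear
  midpoint (17/2,19/2) outside
  → clear
Obstacle 2 [(1,23) (2,15) (10,18) (11,22) (2,24)]:
  edge (1,23)–(2,15): clear
  edge (2,15)–(10,18): clear
  edge (10,18)–(11,22): clear
  edge (11,22)–(2,24): clear
  edge (2,24)–(1,23): clear
  midpoint (17/2,19/2) outside
  → clear
Obstacle 3 [(0,11) (4,0) (8,11)]:
  edge (0,11)–(4,0): crosses AB
  edge (4,0)–(8,11): crosses AB
  edge (8,11)–(0,11): clear
  → BLOCKED
Obstacle 4 [(14,0) (24,4) (22,7) (15,11)]:
  edge (14,0)–(24,4): clear
  edge (24,4)–(22,7): clear
  edge (22,7)–(15,11): clear
  edge (15,11)–(14,0): clear
  midpoint (17/2,19/2) outside
  → clear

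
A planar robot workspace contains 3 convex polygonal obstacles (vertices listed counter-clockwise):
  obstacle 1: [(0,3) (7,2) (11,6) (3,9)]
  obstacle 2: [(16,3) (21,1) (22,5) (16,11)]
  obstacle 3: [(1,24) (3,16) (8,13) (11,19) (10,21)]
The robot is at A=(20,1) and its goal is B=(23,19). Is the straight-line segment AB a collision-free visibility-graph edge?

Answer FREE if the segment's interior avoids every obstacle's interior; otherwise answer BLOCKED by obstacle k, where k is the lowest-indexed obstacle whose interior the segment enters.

BLOCKED by obstacle 2

Obstacle 1 [(0,3) (7,2) (11,6) (3,9)]:
  edge (0,3)–(7,2): clear
  edge (7,2)–(11,6): clear
  edge (11,6)–(3,9): clear
  edge (3,9)–(0,3): clear
  midpoint (43/2,10) outside
  → clear
Obstacle 2 [(16,3) (21,1) (22,5) (16,11)]:
  edge (16,3)–(21,1): crosses AB
  edge (21,1)–(22,5): clear
  edge (22,5)–(16,11): crosses AB
  edge (16,11)–(16,3): clear
  → BLOCKED
Obstacle 3 [(1,24) (3,16) (8,13) (11,19) (10,21)]:
  edge (1,24)–(3,16): clear
  edge (3,16)–(8,13): clear
  edge (8,13)–(11,19): clear
  edge (11,19)–(10,21): clear
  edge (10,21)–(1,24): clear
  midpoint (43/2,10) outside
  → clear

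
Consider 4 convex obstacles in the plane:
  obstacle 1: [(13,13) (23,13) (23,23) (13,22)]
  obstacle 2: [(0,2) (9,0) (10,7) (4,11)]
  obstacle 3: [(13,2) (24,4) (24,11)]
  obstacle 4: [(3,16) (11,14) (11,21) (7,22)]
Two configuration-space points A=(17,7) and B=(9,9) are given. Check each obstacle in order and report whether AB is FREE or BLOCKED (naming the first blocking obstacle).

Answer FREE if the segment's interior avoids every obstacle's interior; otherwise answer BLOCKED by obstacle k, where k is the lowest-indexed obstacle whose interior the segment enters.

Obstacle 1 [(13,13) (23,13) (23,23) (13,22)]:
  edge (13,13)–(23,13): clear
  edge (23,13)–(23,23): clear
  edge (23,23)–(13,22): clear
  edge (13,22)–(13,13): clear
  midpoint (13,8) outside
  → clear
Obstacle 2 [(0,2) (9,0) (10,7) (4,11)]:
  edge (0,2)–(9,0): clear
  edge (9,0)–(10,7): clear
  edge (10,7)–(4,11): clear
  edge (4,11)–(0,2): clear
  midpoint (13,8) outside
  → clear
Obstacle 3 [(13,2) (24,4) (24,11)]:
  edge (13,2)–(24,4): clear
  edge (24,4)–(24,11): clear
  edge (24,11)–(13,2): clear
  midpoint (13,8) outside
  → clear
Obstacle 4 [(3,16) (11,14) (11,21) (7,22)]:
  edge (3,16)–(11,14): clear
  edge (11,14)–(11,21): clear
  edge (11,21)–(7,22): clear
  edge (7,22)–(3,16): clear
  midpoint (13,8) outside
  → clear

FREE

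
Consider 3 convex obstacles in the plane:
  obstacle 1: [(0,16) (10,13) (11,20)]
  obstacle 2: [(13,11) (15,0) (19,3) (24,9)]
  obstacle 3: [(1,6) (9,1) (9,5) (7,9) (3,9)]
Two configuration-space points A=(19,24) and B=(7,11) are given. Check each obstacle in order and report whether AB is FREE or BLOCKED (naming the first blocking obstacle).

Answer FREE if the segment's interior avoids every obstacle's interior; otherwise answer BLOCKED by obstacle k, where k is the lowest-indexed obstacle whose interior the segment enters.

BLOCKED by obstacle 1

Obstacle 1 [(0,16) (10,13) (11,20)]:
  edge (0,16)–(10,13): crosses AB
  edge (10,13)–(11,20): crosses AB
  edge (11,20)–(0,16): clear
  → BLOCKED
Obstacle 2 [(13,11) (15,0) (19,3) (24,9)]:
  edge (13,11)–(15,0): clear
  edge (15,0)–(19,3): clear
  edge (19,3)–(24,9): clear
  edge (24,9)–(13,11): clear
  midpoint (13,35/2) outside
  → clear
Obstacle 3 [(1,6) (9,1) (9,5) (7,9) (3,9)]:
  edge (1,6)–(9,1): clear
  edge (9,1)–(9,5): clear
  edge (9,5)–(7,9): clear
  edge (7,9)–(3,9): clear
  edge (3,9)–(1,6): clear
  midpoint (13,35/2) outside
  → clear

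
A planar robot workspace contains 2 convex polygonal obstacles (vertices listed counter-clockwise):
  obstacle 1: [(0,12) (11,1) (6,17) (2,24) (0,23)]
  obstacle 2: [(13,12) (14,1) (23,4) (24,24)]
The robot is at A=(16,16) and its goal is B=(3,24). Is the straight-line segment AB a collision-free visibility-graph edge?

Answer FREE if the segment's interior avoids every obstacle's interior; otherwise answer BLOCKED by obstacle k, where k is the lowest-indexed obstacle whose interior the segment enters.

Obstacle 1 [(0,12) (11,1) (6,17) (2,24) (0,23)]:
  edge (0,12)–(11,1): clear
  edge (11,1)–(6,17): clear
  edge (6,17)–(2,24): clear
  edge (2,24)–(0,23): clear
  edge (0,23)–(0,12): clear
  midpoint (19/2,20) outside
  → clear
Obstacle 2 [(13,12) (14,1) (23,4) (24,24)]:
  edge (13,12)–(14,1): clear
  edge (14,1)–(23,4): clear
  edge (23,4)–(24,24): clear
  edge (24,24)–(13,12): clear
  midpoint (19/2,20) outside
  → clear

FREE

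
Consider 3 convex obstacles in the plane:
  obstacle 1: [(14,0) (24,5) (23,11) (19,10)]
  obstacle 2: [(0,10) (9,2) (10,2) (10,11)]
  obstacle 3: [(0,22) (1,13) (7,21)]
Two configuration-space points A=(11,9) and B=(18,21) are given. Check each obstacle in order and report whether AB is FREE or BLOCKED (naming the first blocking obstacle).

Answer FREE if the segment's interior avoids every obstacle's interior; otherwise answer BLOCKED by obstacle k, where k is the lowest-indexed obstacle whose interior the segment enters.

Obstacle 1 [(14,0) (24,5) (23,11) (19,10)]:
  edge (14,0)–(24,5): clear
  edge (24,5)–(23,11): clear
  edge (23,11)–(19,10): clear
  edge (19,10)–(14,0): clear
  midpoint (29/2,15) outside
  → clear
Obstacle 2 [(0,10) (9,2) (10,2) (10,11)]:
  edge (0,10)–(9,2): clear
  edge (9,2)–(10,2): clear
  edge (10,2)–(10,11): clear
  edge (10,11)–(0,10): clear
  midpoint (29/2,15) outside
  → clear
Obstacle 3 [(0,22) (1,13) (7,21)]:
  edge (0,22)–(1,13): clear
  edge (1,13)–(7,21): clear
  edge (7,21)–(0,22): clear
  midpoint (29/2,15) outside
  → clear

FREE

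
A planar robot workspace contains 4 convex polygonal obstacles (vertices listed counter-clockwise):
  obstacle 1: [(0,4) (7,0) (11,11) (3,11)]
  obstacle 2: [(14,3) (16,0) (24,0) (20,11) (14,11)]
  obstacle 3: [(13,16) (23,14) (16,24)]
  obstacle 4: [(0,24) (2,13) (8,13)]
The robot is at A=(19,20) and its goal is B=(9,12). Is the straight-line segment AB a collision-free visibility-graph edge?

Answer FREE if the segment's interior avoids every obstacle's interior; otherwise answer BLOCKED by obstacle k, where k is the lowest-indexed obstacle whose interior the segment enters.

BLOCKED by obstacle 3

Obstacle 1 [(0,4) (7,0) (11,11) (3,11)]:
  edge (0,4)–(7,0): clear
  edge (7,0)–(11,11): clear
  edge (11,11)–(3,11): clear
  edge (3,11)–(0,4): clear
  midpoint (14,16) outside
  → clear
Obstacle 2 [(14,3) (16,0) (24,0) (20,11) (14,11)]:
  edge (14,3)–(16,0): clear
  edge (16,0)–(24,0): clear
  edge (24,0)–(20,11): clear
  edge (20,11)–(14,11): clear
  edge (14,11)–(14,3): clear
  midpoint (14,16) outside
  → clear
Obstacle 3 [(13,16) (23,14) (16,24)]:
  edge (13,16)–(23,14): crosses AB
  edge (23,14)–(16,24): crosses AB
  edge (16,24)–(13,16): clear
  → BLOCKED
Obstacle 4 [(0,24) (2,13) (8,13)]:
  edge (0,24)–(2,13): clear
  edge (2,13)–(8,13): clear
  edge (8,13)–(0,24): clear
  midpoint (14,16) outside
  → clear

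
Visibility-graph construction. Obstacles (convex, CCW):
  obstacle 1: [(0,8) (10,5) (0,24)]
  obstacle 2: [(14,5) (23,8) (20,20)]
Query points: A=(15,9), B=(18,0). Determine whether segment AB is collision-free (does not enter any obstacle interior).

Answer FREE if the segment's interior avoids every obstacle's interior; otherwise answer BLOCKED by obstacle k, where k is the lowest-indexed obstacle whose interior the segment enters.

BLOCKED by obstacle 2

Obstacle 1 [(0,8) (10,5) (0,24)]:
  edge (0,8)–(10,5): clear
  edge (10,5)–(0,24): clear
  edge (0,24)–(0,8): clear
  midpoint (33/2,9/2) outside
  → clear
Obstacle 2 [(14,5) (23,8) (20,20)]:
  edge (14,5)–(23,8): crosses AB
  edge (23,8)–(20,20): clear
  edge (20,20)–(14,5): crosses AB
  → BLOCKED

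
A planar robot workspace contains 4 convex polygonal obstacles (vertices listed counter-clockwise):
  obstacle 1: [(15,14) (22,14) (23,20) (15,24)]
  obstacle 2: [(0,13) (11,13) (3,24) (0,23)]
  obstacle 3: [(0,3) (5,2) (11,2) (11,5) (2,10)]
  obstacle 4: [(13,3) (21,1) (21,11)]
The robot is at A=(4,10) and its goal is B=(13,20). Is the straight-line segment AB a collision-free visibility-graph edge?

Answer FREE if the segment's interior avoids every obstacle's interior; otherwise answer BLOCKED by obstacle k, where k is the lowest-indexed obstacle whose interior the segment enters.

Obstacle 1 [(15,14) (22,14) (23,20) (15,24)]:
  edge (15,14)–(22,14): clear
  edge (22,14)–(23,20): clear
  edge (23,20)–(15,24): clear
  edge (15,24)–(15,14): clear
  midpoint (17/2,15) outside
  → clear
Obstacle 2 [(0,13) (11,13) (3,24) (0,23)]:
  edge (0,13)–(11,13): crosses AB
  edge (11,13)–(3,24): crosses AB
  edge (3,24)–(0,23): clear
  edge (0,23)–(0,13): clear
  → BLOCKED
Obstacle 3 [(0,3) (5,2) (11,2) (11,5) (2,10)]:
  edge (0,3)–(5,2): clear
  edge (5,2)–(11,2): clear
  edge (11,2)–(11,5): clear
  edge (11,5)–(2,10): clear
  edge (2,10)–(0,3): clear
  midpoint (17/2,15) outside
  → clear
Obstacle 4 [(13,3) (21,1) (21,11)]:
  edge (13,3)–(21,1): clear
  edge (21,1)–(21,11): clear
  edge (21,11)–(13,3): clear
  midpoint (17/2,15) outside
  → clear

BLOCKED by obstacle 2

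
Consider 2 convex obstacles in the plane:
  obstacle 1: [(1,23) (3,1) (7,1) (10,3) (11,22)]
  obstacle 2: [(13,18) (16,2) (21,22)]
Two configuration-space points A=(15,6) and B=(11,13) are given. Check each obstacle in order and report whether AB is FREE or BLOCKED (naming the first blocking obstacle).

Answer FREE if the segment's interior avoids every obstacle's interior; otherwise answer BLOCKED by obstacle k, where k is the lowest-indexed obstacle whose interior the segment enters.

Obstacle 1 [(1,23) (3,1) (7,1) (10,3) (11,22)]:
  edge (1,23)–(3,1): clear
  edge (3,1)–(7,1): clear
  edge (7,1)–(10,3): clear
  edge (10,3)–(11,22): clear
  edge (11,22)–(1,23): clear
  midpoint (13,19/2) outside
  → clear
Obstacle 2 [(13,18) (16,2) (21,22)]:
  edge (13,18)–(16,2): clear
  edge (16,2)–(21,22): clear
  edge (21,22)–(13,18): clear
  midpoint (13,19/2) outside
  → clear

FREE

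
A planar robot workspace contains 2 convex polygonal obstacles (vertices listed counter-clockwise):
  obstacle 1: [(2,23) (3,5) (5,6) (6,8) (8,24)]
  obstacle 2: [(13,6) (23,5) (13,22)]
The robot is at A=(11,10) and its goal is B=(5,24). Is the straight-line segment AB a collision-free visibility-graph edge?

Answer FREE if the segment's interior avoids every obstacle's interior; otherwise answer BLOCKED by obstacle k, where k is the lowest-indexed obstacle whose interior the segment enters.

Obstacle 1 [(2,23) (3,5) (5,6) (6,8) (8,24)]:
  edge (2,23)–(3,5): clear
  edge (3,5)–(5,6): clear
  edge (5,6)–(6,8): clear
  edge (6,8)–(8,24): crosses AB
  edge (8,24)–(2,23): crosses AB
  → BLOCKED
Obstacle 2 [(13,6) (23,5) (13,22)]:
  edge (13,6)–(23,5): clear
  edge (23,5)–(13,22): clear
  edge (13,22)–(13,6): clear
  midpoint (8,17) outside
  → clear

BLOCKED by obstacle 1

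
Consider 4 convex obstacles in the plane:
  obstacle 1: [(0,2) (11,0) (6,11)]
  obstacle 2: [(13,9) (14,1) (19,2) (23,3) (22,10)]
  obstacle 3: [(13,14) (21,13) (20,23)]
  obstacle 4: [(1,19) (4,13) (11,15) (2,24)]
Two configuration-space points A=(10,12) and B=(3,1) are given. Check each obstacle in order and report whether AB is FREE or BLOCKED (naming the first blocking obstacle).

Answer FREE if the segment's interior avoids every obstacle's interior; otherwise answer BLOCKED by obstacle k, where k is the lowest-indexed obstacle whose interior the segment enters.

Obstacle 1 [(0,2) (11,0) (6,11)]:
  edge (0,2)–(11,0): crosses AB
  edge (11,0)–(6,11): crosses AB
  edge (6,11)–(0,2): clear
  → BLOCKED
Obstacle 2 [(13,9) (14,1) (19,2) (23,3) (22,10)]:
  edge (13,9)–(14,1): clear
  edge (14,1)–(19,2): clear
  edge (19,2)–(23,3): clear
  edge (23,3)–(22,10): clear
  edge (22,10)–(13,9): clear
  midpoint (13/2,13/2) outside
  → clear
Obstacle 3 [(13,14) (21,13) (20,23)]:
  edge (13,14)–(21,13): clear
  edge (21,13)–(20,23): clear
  edge (20,23)–(13,14): clear
  midpoint (13/2,13/2) outside
  → clear
Obstacle 4 [(1,19) (4,13) (11,15) (2,24)]:
  edge (1,19)–(4,13): clear
  edge (4,13)–(11,15): clear
  edge (11,15)–(2,24): clear
  edge (2,24)–(1,19): clear
  midpoint (13/2,13/2) outside
  → clear

BLOCKED by obstacle 1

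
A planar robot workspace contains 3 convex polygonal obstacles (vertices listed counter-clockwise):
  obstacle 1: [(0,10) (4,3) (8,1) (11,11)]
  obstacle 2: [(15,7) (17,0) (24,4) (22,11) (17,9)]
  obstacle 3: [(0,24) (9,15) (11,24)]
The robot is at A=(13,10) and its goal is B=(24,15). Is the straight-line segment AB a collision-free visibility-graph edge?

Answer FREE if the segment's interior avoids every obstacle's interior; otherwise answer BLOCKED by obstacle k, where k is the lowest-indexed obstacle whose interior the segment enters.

FREE

Obstacle 1 [(0,10) (4,3) (8,1) (11,11)]:
  edge (0,10)–(4,3): clear
  edge (4,3)–(8,1): clear
  edge (8,1)–(11,11): clear
  edge (11,11)–(0,10): clear
  midpoint (37/2,25/2) outside
  → clear
Obstacle 2 [(15,7) (17,0) (24,4) (22,11) (17,9)]:
  edge (15,7)–(17,0): clear
  edge (17,0)–(24,4): clear
  edge (24,4)–(22,11): clear
  edge (22,11)–(17,9): clear
  edge (17,9)–(15,7): clear
  midpoint (37/2,25/2) outside
  → clear
Obstacle 3 [(0,24) (9,15) (11,24)]:
  edge (0,24)–(9,15): clear
  edge (9,15)–(11,24): clear
  edge (11,24)–(0,24): clear
  midpoint (37/2,25/2) outside
  → clear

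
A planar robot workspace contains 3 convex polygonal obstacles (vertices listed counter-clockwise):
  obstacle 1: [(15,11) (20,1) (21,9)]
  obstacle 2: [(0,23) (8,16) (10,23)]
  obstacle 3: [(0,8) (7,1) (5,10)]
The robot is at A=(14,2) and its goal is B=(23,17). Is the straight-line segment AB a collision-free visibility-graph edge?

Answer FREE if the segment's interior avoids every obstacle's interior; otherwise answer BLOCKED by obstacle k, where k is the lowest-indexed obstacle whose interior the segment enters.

Obstacle 1 [(15,11) (20,1) (21,9)]:
  edge (15,11)–(20,1): crosses AB
  edge (20,1)–(21,9): clear
  edge (21,9)–(15,11): crosses AB
  → BLOCKED
Obstacle 2 [(0,23) (8,16) (10,23)]:
  edge (0,23)–(8,16): clear
  edge (8,16)–(10,23): clear
  edge (10,23)–(0,23): clear
  midpoint (37/2,19/2) outside
  → clear
Obstacle 3 [(0,8) (7,1) (5,10)]:
  edge (0,8)–(7,1): clear
  edge (7,1)–(5,10): clear
  edge (5,10)–(0,8): clear
  midpoint (37/2,19/2) outside
  → clear

BLOCKED by obstacle 1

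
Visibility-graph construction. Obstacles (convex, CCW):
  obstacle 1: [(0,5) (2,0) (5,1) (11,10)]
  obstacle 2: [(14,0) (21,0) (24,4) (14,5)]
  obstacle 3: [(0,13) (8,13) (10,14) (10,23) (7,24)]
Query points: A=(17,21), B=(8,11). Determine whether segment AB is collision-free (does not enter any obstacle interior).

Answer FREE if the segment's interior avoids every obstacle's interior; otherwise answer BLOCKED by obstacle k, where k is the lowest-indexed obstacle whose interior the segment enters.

Obstacle 1 [(0,5) (2,0) (5,1) (11,10)]:
  edge (0,5)–(2,0): clear
  edge (2,0)–(5,1): clear
  edge (5,1)–(11,10): clear
  edge (11,10)–(0,5): clear
  midpoint (25/2,16) outside
  → clear
Obstacle 2 [(14,0) (21,0) (24,4) (14,5)]:
  edge (14,0)–(21,0): clear
  edge (21,0)–(24,4): clear
  edge (24,4)–(14,5): clear
  edge (14,5)–(14,0): clear
  midpoint (25/2,16) outside
  → clear
Obstacle 3 [(0,13) (8,13) (10,14) (10,23) (7,24)]:
  edge (0,13)–(8,13): clear
  edge (8,13)–(10,14): clear
  edge (10,14)–(10,23): clear
  edge (10,23)–(7,24): clear
  edge (7,24)–(0,13): clear
  midpoint (25/2,16) outside
  → clear

FREE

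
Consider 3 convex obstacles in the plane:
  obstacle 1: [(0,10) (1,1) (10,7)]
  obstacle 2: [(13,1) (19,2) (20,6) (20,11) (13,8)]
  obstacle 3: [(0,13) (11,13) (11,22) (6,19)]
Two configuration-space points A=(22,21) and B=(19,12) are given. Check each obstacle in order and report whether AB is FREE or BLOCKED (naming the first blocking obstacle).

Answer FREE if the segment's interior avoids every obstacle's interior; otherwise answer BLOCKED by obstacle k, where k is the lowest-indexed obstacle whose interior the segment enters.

Obstacle 1 [(0,10) (1,1) (10,7)]:
  edge (0,10)–(1,1): clear
  edge (1,1)–(10,7): clear
  edge (10,7)–(0,10): clear
  midpoint (41/2,33/2) outside
  → clear
Obstacle 2 [(13,1) (19,2) (20,6) (20,11) (13,8)]:
  edge (13,1)–(19,2): clear
  edge (19,2)–(20,6): clear
  edge (20,6)–(20,11): clear
  edge (20,11)–(13,8): clear
  edge (13,8)–(13,1): clear
  midpoint (41/2,33/2) outside
  → clear
Obstacle 3 [(0,13) (11,13) (11,22) (6,19)]:
  edge (0,13)–(11,13): clear
  edge (11,13)–(11,22): clear
  edge (11,22)–(6,19): clear
  edge (6,19)–(0,13): clear
  midpoint (41/2,33/2) outside
  → clear

FREE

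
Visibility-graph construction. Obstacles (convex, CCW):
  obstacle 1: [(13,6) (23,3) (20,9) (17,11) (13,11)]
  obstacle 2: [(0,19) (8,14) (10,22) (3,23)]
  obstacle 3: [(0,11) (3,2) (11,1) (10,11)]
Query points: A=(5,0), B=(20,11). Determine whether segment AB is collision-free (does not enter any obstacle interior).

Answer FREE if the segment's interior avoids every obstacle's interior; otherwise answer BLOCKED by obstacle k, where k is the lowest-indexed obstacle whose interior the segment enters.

Obstacle 1 [(13,6) (23,3) (20,9) (17,11) (13,11)]:
  edge (13,6)–(23,3): crosses AB
  edge (23,3)–(20,9): clear
  edge (20,9)–(17,11): crosses AB
  edge (17,11)–(13,11): clear
  edge (13,11)–(13,6): clear
  → BLOCKED
Obstacle 2 [(0,19) (8,14) (10,22) (3,23)]:
  edge (0,19)–(8,14): clear
  edge (8,14)–(10,22): clear
  edge (10,22)–(3,23): clear
  edge (3,23)–(0,19): clear
  midpoint (25/2,11/2) outside
  → clear
Obstacle 3 [(0,11) (3,2) (11,1) (10,11)]:
  edge (0,11)–(3,2): clear
  edge (3,2)–(11,1): crosses AB
  edge (11,1)–(10,11): crosses AB
  edge (10,11)–(0,11): clear
  → BLOCKED

BLOCKED by obstacle 1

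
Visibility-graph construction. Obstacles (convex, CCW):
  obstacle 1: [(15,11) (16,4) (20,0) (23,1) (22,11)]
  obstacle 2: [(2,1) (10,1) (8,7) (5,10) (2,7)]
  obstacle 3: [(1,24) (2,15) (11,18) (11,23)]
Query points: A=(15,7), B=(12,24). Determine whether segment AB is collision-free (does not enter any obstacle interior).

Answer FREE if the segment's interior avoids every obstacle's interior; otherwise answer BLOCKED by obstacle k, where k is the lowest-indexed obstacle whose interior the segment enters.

Obstacle 1 [(15,11) (16,4) (20,0) (23,1) (22,11)]:
  edge (15,11)–(16,4): clear
  edge (16,4)–(20,0): clear
  edge (20,0)–(23,1): clear
  edge (23,1)–(22,11): clear
  edge (22,11)–(15,11): clear
  midpoint (27/2,31/2) outside
  → clear
Obstacle 2 [(2,1) (10,1) (8,7) (5,10) (2,7)]:
  edge (2,1)–(10,1): clear
  edge (10,1)–(8,7): clear
  edge (8,7)–(5,10): clear
  edge (5,10)–(2,7): clear
  edge (2,7)–(2,1): clear
  midpoint (27/2,31/2) outside
  → clear
Obstacle 3 [(1,24) (2,15) (11,18) (11,23)]:
  edge (1,24)–(2,15): clear
  edge (2,15)–(11,18): clear
  edge (11,18)–(11,23): clear
  edge (11,23)–(1,24): clear
  midpoint (27/2,31/2) outside
  → clear

FREE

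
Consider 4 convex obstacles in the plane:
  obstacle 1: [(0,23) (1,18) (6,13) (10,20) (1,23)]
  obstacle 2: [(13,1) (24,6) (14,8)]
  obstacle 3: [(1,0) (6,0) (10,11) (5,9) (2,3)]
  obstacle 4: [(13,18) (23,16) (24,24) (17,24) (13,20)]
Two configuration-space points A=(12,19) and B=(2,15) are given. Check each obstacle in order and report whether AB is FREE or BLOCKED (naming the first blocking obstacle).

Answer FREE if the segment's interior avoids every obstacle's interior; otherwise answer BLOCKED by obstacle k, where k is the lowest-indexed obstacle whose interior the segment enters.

BLOCKED by obstacle 1

Obstacle 1 [(0,23) (1,18) (6,13) (10,20) (1,23)]:
  edge (0,23)–(1,18): clear
  edge (1,18)–(6,13): crosses AB
  edge (6,13)–(10,20): crosses AB
  edge (10,20)–(1,23): clear
  edge (1,23)–(0,23): clear
  → BLOCKED
Obstacle 2 [(13,1) (24,6) (14,8)]:
  edge (13,1)–(24,6): clear
  edge (24,6)–(14,8): clear
  edge (14,8)–(13,1): clear
  midpoint (7,17) outside
  → clear
Obstacle 3 [(1,0) (6,0) (10,11) (5,9) (2,3)]:
  edge (1,0)–(6,0): clear
  edge (6,0)–(10,11): clear
  edge (10,11)–(5,9): clear
  edge (5,9)–(2,3): clear
  edge (2,3)–(1,0): clear
  midpoint (7,17) outside
  → clear
Obstacle 4 [(13,18) (23,16) (24,24) (17,24) (13,20)]:
  edge (13,18)–(23,16): clear
  edge (23,16)–(24,24): clear
  edge (24,24)–(17,24): clear
  edge (17,24)–(13,20): clear
  edge (13,20)–(13,18): clear
  midpoint (7,17) outside
  → clear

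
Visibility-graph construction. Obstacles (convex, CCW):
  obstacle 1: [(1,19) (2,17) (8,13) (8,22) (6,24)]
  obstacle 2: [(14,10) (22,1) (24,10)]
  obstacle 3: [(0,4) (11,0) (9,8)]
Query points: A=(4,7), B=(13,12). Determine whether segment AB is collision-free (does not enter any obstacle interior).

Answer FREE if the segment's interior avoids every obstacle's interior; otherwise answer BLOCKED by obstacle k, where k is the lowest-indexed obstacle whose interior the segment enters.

Obstacle 1 [(1,19) (2,17) (8,13) (8,22) (6,24)]:
  edge (1,19)–(2,17): clear
  edge (2,17)–(8,13): clear
  edge (8,13)–(8,22): clear
  edge (8,22)–(6,24): clear
  edge (6,24)–(1,19): clear
  midpoint (17/2,19/2) outside
  → clear
Obstacle 2 [(14,10) (22,1) (24,10)]:
  edge (14,10)–(22,1): clear
  edge (22,1)–(24,10): clear
  edge (24,10)–(14,10): clear
  midpoint (17/2,19/2) outside
  → clear
Obstacle 3 [(0,4) (11,0) (9,8)]:
  edge (0,4)–(11,0): clear
  edge (11,0)–(9,8): clear
  edge (9,8)–(0,4): clear
  midpoint (17/2,19/2) outside
  → clear

FREE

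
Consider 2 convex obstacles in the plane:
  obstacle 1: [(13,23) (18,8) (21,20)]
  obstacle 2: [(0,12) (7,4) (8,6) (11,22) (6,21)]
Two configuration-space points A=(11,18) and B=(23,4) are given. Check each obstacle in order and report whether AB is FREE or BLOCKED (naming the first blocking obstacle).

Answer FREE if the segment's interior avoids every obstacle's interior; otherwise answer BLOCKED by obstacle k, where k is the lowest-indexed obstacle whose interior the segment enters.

Obstacle 1 [(13,23) (18,8) (21,20)]:
  edge (13,23)–(18,8): crosses AB
  edge (18,8)–(21,20): crosses AB
  edge (21,20)–(13,23): clear
  → BLOCKED
Obstacle 2 [(0,12) (7,4) (8,6) (11,22) (6,21)]:
  edge (0,12)–(7,4): clear
  edge (7,4)–(8,6): clear
  edge (8,6)–(11,22): clear
  edge (11,22)–(6,21): clear
  edge (6,21)–(0,12): clear
  midpoint (17,11) outside
  → clear

BLOCKED by obstacle 1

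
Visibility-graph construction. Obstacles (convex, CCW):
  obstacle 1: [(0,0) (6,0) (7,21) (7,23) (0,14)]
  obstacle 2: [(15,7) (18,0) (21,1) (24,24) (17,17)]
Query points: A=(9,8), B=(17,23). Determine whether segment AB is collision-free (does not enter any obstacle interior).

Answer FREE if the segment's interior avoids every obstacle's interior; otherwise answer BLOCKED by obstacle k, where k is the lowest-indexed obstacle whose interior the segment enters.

FREE

Obstacle 1 [(0,0) (6,0) (7,21) (7,23) (0,14)]:
  edge (0,0)–(6,0): clear
  edge (6,0)–(7,21): clear
  edge (7,21)–(7,23): clear
  edge (7,23)–(0,14): clear
  edge (0,14)–(0,0): clear
  midpoint (13,31/2) outside
  → clear
Obstacle 2 [(15,7) (18,0) (21,1) (24,24) (17,17)]:
  edge (15,7)–(18,0): clear
  edge (18,0)–(21,1): clear
  edge (21,1)–(24,24): clear
  edge (24,24)–(17,17): clear
  edge (17,17)–(15,7): clear
  midpoint (13,31/2) outside
  → clear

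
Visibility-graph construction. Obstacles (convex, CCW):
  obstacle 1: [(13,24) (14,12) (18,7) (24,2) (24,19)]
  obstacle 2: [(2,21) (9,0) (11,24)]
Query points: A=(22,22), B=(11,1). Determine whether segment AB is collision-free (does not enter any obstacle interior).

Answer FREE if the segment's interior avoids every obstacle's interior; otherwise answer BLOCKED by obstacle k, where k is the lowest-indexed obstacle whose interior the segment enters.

Obstacle 1 [(13,24) (14,12) (18,7) (24,2) (24,19)]:
  edge (13,24)–(14,12): clear
  edge (14,12)–(18,7): crosses AB
  edge (18,7)–(24,2): clear
  edge (24,2)–(24,19): clear
  edge (24,19)–(13,24): crosses AB
  → BLOCKED
Obstacle 2 [(2,21) (9,0) (11,24)]:
  edge (2,21)–(9,0): clear
  edge (9,0)–(11,24): clear
  edge (11,24)–(2,21): clear
  midpoint (33/2,23/2) outside
  → clear

BLOCKED by obstacle 1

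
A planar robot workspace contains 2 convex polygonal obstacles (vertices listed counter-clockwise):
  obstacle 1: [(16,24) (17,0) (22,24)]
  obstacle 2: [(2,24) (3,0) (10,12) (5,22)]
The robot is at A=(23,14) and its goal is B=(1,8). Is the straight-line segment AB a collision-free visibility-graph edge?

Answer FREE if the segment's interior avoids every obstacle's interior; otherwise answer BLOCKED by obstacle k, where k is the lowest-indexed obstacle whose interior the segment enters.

BLOCKED by obstacle 1

Obstacle 1 [(16,24) (17,0) (22,24)]:
  edge (16,24)–(17,0): crosses AB
  edge (17,0)–(22,24): crosses AB
  edge (22,24)–(16,24): clear
  → BLOCKED
Obstacle 2 [(2,24) (3,0) (10,12) (5,22)]:
  edge (2,24)–(3,0): crosses AB
  edge (3,0)–(10,12): crosses AB
  edge (10,12)–(5,22): clear
  edge (5,22)–(2,24): clear
  → BLOCKED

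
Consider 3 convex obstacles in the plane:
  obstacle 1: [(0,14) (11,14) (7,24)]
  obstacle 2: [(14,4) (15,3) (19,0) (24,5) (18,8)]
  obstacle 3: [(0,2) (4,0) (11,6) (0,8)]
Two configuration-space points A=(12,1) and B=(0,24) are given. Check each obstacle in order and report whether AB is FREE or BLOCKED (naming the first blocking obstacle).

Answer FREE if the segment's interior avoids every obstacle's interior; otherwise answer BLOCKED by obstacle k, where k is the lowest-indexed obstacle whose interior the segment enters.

Obstacle 1 [(0,14) (11,14) (7,24)]:
  edge (0,14)–(11,14): crosses AB
  edge (11,14)–(7,24): clear
  edge (7,24)–(0,14): crosses AB
  → BLOCKED
Obstacle 2 [(14,4) (15,3) (19,0) (24,5) (18,8)]:
  edge (14,4)–(15,3): clear
  edge (15,3)–(19,0): clear
  edge (19,0)–(24,5): clear
  edge (24,5)–(18,8): clear
  edge (18,8)–(14,4): clear
  midpoint (6,25/2) outside
  → clear
Obstacle 3 [(0,2) (4,0) (11,6) (0,8)]:
  edge (0,2)–(4,0): clear
  edge (4,0)–(11,6): crosses AB
  edge (11,6)–(0,8): crosses AB
  edge (0,8)–(0,2): clear
  → BLOCKED

BLOCKED by obstacle 1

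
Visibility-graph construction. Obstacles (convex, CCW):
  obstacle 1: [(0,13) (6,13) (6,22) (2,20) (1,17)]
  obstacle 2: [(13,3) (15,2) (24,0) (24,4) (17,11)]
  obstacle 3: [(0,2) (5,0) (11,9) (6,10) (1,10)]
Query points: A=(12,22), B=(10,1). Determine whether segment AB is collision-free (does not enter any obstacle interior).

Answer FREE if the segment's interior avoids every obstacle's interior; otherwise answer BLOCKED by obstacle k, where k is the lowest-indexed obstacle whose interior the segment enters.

Obstacle 1 [(0,13) (6,13) (6,22) (2,20) (1,17)]:
  edge (0,13)–(6,13): clear
  edge (6,13)–(6,22): clear
  edge (6,22)–(2,20): clear
  edge (2,20)–(1,17): clear
  edge (1,17)–(0,13): clear
  midpoint (11,23/2) outside
  → clear
Obstacle 2 [(13,3) (15,2) (24,0) (24,4) (17,11)]:
  edge (13,3)–(15,2): clear
  edge (15,2)–(24,0): clear
  edge (24,0)–(24,4): clear
  edge (24,4)–(17,11): clear
  edge (17,11)–(13,3): clear
  midpoint (11,23/2) outside
  → clear
Obstacle 3 [(0,2) (5,0) (11,9) (6,10) (1,10)]:
  edge (0,2)–(5,0): clear
  edge (5,0)–(11,9): crosses AB
  edge (11,9)–(6,10): crosses AB
  edge (6,10)–(1,10): clear
  edge (1,10)–(0,2): clear
  → BLOCKED

BLOCKED by obstacle 3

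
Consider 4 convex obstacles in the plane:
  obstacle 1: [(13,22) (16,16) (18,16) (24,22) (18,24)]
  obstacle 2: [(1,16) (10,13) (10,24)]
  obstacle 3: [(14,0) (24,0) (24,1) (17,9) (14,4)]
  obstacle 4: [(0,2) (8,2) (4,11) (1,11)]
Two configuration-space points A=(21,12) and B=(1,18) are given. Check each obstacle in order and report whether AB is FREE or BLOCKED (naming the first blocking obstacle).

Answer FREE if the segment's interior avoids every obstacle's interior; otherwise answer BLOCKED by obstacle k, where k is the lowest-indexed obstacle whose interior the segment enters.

BLOCKED by obstacle 2

Obstacle 1 [(13,22) (16,16) (18,16) (24,22) (18,24)]:
  edge (13,22)–(16,16): clear
  edge (16,16)–(18,16): clear
  edge (18,16)–(24,22): clear
  edge (24,22)–(18,24): clear
  edge (18,24)–(13,22): clear
  midpoint (11,15) outside
  → clear
Obstacle 2 [(1,16) (10,13) (10,24)]:
  edge (1,16)–(10,13): clear
  edge (10,13)–(10,24): crosses AB
  edge (10,24)–(1,16): crosses AB
  → BLOCKED
Obstacle 3 [(14,0) (24,0) (24,1) (17,9) (14,4)]:
  edge (14,0)–(24,0): clear
  edge (24,0)–(24,1): clear
  edge (24,1)–(17,9): clear
  edge (17,9)–(14,4): clear
  edge (14,4)–(14,0): clear
  midpoint (11,15) outside
  → clear
Obstacle 4 [(0,2) (8,2) (4,11) (1,11)]:
  edge (0,2)–(8,2): clear
  edge (8,2)–(4,11): clear
  edge (4,11)–(1,11): clear
  edge (1,11)–(0,2): clear
  midpoint (11,15) outside
  → clear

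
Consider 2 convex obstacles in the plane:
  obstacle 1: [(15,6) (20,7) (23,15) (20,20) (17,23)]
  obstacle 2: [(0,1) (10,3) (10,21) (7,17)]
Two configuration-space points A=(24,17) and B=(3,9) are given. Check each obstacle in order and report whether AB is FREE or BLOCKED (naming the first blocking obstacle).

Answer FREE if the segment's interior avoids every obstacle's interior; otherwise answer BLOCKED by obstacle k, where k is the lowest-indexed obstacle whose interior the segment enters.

Obstacle 1 [(15,6) (20,7) (23,15) (20,20) (17,23)]:
  edge (15,6)–(20,7): clear
  edge (20,7)–(23,15): clear
  edge (23,15)–(20,20): crosses AB
  edge (20,20)–(17,23): clear
  edge (17,23)–(15,6): crosses AB
  → BLOCKED
Obstacle 2 [(0,1) (10,3) (10,21) (7,17)]:
  edge (0,1)–(10,3): clear
  edge (10,3)–(10,21): crosses AB
  edge (10,21)–(7,17): clear
  edge (7,17)–(0,1): crosses AB
  → BLOCKED

BLOCKED by obstacle 1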